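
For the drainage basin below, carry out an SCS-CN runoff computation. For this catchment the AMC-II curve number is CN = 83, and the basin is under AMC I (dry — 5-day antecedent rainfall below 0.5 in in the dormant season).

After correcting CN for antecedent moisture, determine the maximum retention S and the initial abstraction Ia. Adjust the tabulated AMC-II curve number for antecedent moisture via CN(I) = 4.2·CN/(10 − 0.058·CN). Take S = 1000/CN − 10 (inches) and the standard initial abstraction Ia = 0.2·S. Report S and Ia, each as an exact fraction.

Adjust CN=83 to AMC I: 4.2·83/(10 − 0.058·83) → (1743/5) ÷ (2593/500) = 174300/2593 ≈ 67.219
Retention S: 1000/CN − 10 with CN=67.219 → S = 8500/1743 ≈ 4.877 in
Ia = 0.2·(8500/1743) = 1700/1743 in ≈ 0.975 in

S = 8500/1743 in ≈ 4.877 in; Ia = 1700/1743 in ≈ 0.975 in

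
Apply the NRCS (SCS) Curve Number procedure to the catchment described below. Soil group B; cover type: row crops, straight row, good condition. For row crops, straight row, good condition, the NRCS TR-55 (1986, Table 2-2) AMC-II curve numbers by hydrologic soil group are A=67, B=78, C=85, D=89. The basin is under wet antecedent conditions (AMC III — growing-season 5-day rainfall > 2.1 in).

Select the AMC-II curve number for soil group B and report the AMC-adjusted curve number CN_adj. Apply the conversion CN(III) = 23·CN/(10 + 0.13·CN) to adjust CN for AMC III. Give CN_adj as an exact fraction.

NRCS table: row crops, straight row, good condition, soil group B → CN(II) = 78
Wet (AMC III): CN(III) = 23·78/(10 + 0.13·78) = 1794/(1007/50) = 89700/1007 ≈ 89.076

CN_adj = 89700/1007 ≈ 89.076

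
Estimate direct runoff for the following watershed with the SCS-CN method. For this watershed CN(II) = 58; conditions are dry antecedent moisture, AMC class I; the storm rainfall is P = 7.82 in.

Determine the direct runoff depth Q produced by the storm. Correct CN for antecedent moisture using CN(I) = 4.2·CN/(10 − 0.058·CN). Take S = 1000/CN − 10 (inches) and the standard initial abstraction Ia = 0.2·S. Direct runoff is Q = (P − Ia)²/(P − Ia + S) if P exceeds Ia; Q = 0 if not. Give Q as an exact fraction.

Q = 40182921/45441550 in ≈ 0.884 in

Dry (AMC I): CN(I) = 4.2·58/(10 − 0.058·58) = (1218/5)/(1659/250) = 2900/79 ≈ 36.709
Retention S: 1000/CN − 10 with CN=36.709 → S = 500/29 ≈ 17.241 in
Ia = 0.2·(500/29) = 100/29 in ≈ 3.448 in
Excess rainfall: 7.820 − 3.448 = 4.372 in; P > Ia so Q > 0
Runoff Q = (P−Ia)²/(P−Ia+S) = (4.372)²/(4.372+17.241) = 40182921/45441550 ≈ 0.884 in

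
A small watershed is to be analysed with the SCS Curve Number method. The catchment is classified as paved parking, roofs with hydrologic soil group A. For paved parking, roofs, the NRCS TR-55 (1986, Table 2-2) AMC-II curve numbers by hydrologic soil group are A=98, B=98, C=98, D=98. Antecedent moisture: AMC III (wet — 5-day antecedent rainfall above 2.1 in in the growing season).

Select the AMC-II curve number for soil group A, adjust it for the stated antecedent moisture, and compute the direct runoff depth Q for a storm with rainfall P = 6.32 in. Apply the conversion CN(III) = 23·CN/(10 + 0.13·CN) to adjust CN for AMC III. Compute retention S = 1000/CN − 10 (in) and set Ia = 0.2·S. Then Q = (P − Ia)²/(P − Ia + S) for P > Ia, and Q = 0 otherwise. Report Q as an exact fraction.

Q = 15764842178/2536679775 in ≈ 6.215 in

NRCS table: paved parking, roofs, soil group A → CN(II) = 98
CN(III) from CN(II)=98: (23·98)/(10 + 0.13·98) = 112700/1137 ≈ 99.120
Retention S: 1000/CN − 10 with CN=99.120 → S = 100/1127 ≈ 0.089 in
Ia = 0.2·(100/1127) = 20/1127 in ≈ 0.018 in
P − Ia = 6.320 − 0.018 = 177566/28175 ≈ 6.302 in (> 0, runoff occurs)
Q: (177566/28175)² ÷ (180066/28175) = 15764842178/2536679775 in (≈ 6.215 in)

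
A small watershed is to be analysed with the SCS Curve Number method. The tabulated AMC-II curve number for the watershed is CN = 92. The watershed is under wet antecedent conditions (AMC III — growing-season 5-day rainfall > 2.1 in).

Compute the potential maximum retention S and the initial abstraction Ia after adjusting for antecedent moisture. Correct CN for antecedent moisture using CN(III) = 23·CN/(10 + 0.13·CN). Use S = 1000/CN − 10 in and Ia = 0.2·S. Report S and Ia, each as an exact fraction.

S = 200/529 in ≈ 0.378 in; Ia = 40/529 in ≈ 0.076 in

Wet (AMC III): CN(III) = 23·92/(10 + 0.13·92) = 2116/(549/25) = 52900/549 ≈ 96.357
Retention S: 1000/CN − 10 with CN=96.357 → S = 200/529 ≈ 0.378 in
Initial abstraction Ia = S/5 = (200/529)/5 = 40/529 ≈ 0.076 in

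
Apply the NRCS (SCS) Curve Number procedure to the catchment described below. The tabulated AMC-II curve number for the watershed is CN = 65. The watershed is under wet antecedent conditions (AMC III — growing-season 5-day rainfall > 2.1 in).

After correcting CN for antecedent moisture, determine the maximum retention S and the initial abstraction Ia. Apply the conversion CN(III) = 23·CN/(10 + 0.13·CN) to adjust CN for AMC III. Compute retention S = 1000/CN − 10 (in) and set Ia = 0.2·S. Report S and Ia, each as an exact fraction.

S = 700/299 in ≈ 2.341 in; Ia = 140/299 in ≈ 0.468 in

CN(III) from CN(II)=65: (23·65)/(10 + 0.13·65) = 29900/369 ≈ 81.030
Retention S: 1000/CN − 10 with CN=81.030 → S = 700/299 ≈ 2.341 in
Initial abstraction Ia = S/5 = (700/299)/5 = 140/299 ≈ 0.468 in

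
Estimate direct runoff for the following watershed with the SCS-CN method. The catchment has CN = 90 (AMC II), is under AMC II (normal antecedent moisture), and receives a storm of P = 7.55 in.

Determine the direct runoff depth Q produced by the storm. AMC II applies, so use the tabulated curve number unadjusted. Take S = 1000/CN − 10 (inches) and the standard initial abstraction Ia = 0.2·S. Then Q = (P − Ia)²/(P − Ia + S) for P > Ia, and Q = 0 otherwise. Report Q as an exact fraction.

Q = 1739761/273420 in ≈ 6.363 in

Average conditions: CN = 90 (no AMC adjustment).
Retention S: 1000/CN − 10 with CN=90.000 → S = 10/9 ≈ 1.111 in
Ia = 0.2S: 0.2·1.111 = 0.222 in (exactly 2/9)
Since P=7.550 > Ia=0.222: effective rainfall P−Ia = 1319/180 in
Q = (1319/180)²/((1319/180) + 10/9) = (1739761/32400)/(1519/180) = 1739761/273420 in ≈ 6.363 in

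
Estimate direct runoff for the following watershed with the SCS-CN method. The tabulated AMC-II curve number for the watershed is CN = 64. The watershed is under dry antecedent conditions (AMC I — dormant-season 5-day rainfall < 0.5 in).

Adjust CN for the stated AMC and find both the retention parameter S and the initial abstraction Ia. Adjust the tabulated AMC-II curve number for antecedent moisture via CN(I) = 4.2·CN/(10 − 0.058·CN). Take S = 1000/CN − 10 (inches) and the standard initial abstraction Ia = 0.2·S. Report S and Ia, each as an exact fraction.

Adjust CN=64 to AMC I: 4.2·64/(10 − 0.058·64) → (1344/5) ÷ (786/125) = 5600/131 ≈ 42.748
S = 1000/(5600/131) − 10 = 375/28 in ≈ 13.393 in
Ia = 0.2·(375/28) = 75/28 in ≈ 2.679 in

S = 375/28 in ≈ 13.393 in; Ia = 75/28 in ≈ 2.679 in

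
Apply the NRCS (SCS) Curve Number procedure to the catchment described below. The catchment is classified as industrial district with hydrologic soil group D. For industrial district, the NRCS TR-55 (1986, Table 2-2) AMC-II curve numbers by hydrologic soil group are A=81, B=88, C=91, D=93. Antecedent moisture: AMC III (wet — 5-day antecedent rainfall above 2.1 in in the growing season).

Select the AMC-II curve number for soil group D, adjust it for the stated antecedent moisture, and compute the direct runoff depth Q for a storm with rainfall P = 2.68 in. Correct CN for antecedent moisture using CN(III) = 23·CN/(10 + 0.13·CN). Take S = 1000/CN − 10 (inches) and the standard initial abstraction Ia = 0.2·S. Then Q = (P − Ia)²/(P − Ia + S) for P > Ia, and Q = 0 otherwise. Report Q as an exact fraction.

Q = 19547674969/8412312675 in ≈ 2.324 in

NRCS table: industrial district, soil group D → CN(II) = 93
Adjust CN=93 to AMC III: 23·93/(10 + 0.13·93) → 2139 ÷ (2209/100) = 213900/2209 ≈ 96.831
Max retention: S = 1000/(213900/2209) − 10 = 700/2139 in (≈ 0.327 in)
Ia = 0.2S: 0.2·0.327 = 0.065 in (exactly 140/2139)
Excess rainfall: 2.680 − 0.065 = 2.615 in; P > Ia so Q > 0
Q = (139813/53475)²/((139813/53475) + 700/2139) = (19547674969/2859575625)/(157313/53475) = 19547674969/8412312675 in ≈ 2.324 in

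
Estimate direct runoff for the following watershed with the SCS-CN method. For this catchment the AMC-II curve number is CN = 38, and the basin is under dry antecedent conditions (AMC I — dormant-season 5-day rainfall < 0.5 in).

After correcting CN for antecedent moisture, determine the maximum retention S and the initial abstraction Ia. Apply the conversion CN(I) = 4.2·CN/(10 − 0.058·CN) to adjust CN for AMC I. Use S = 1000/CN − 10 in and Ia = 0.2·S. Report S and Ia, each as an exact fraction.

S = 15500/399 in ≈ 38.847 in; Ia = 3100/399 in ≈ 7.769 in

CN(I) from CN(II)=38: (4.2·38)/(10 − 0.058·38) = 39900/1949 ≈ 20.472
Max retention: S = 1000/(39900/1949) − 10 = 15500/399 in (≈ 38.847 in)
Ia = 0.2S: 0.2·38.847 = 7.769 in (exactly 3100/399)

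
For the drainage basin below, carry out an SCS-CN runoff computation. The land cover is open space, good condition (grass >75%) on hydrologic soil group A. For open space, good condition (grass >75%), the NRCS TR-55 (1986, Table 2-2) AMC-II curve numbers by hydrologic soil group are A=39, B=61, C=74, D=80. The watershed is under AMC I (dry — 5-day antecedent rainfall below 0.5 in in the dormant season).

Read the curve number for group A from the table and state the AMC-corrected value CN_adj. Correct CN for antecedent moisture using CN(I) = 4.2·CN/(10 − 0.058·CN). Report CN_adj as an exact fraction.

CN_adj = 81900/3869 ≈ 21.168

NRCS table: open space, good condition (grass >75%), soil group A → CN(II) = 39
Adjust CN=39 to AMC I: 4.2·39/(10 − 0.058·39) → (819/5) ÷ (3869/500) = 81900/3869 ≈ 21.168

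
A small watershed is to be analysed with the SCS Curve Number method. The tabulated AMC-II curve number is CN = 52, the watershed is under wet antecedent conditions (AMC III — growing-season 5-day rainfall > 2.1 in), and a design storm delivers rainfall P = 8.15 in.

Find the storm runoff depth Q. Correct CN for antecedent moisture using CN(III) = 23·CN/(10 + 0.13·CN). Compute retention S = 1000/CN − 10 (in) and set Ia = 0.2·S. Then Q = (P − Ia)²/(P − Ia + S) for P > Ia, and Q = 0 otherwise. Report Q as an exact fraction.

Q = 1930459969/406263260 in ≈ 4.752 in

CN(III) from CN(II)=52: (23·52)/(10 + 0.13·52) = 29900/419 ≈ 71.360
Max retention: S = 1000/(29900/419) − 10 = 1200/299 in (≈ 4.013 in)
Ia = 0.2S: 0.2·4.013 = 0.803 in (exactly 240/299)
Excess rainfall: 8.150 − 0.803 = 7.347 in; P > Ia so Q > 0
Runoff Q = (P−Ia)²/(P−Ia+S) = (7.347)²/(7.347+4.013) = 1930459969/406263260 ≈ 4.752 in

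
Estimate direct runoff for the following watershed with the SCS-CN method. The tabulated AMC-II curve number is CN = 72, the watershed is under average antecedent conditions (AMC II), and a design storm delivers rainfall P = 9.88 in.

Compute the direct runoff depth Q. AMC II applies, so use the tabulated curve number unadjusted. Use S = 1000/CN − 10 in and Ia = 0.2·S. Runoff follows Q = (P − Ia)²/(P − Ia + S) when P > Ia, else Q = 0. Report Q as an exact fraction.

AMC II — tabulated CN = 72 applies directly.
Max retention: S = 1000/72 − 10 = 35/9 in (≈ 3.889 in)
Ia = 0.2·(35/9) = 7/9 in ≈ 0.778 in
Since P=9.880 > Ia=0.778: effective rainfall P−Ia = 2048/225 in
Runoff Q = (P−Ia)²/(P−Ia+S) = (9.102)²/(9.102+3.889) = 4194304/657675 ≈ 6.377 in

Q = 4194304/657675 in ≈ 6.377 in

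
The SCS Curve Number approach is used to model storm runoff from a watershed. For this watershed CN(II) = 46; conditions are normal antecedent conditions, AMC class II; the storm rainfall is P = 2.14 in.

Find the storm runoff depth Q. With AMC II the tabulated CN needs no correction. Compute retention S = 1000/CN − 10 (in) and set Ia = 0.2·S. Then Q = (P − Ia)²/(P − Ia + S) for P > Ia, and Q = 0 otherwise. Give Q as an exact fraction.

AMC II — tabulated CN = 46 applies directly.
Max retention: S = 1000/46 − 10 = 270/23 in (≈ 11.739 in)
Ia = 0.2·(270/23) = 54/23 in ≈ 2.348 in
P = 2.140 ≤ Ia = 2.348 in: entire storm abstracted, Q = 0.

Q = 0 in ≈ 0.000 in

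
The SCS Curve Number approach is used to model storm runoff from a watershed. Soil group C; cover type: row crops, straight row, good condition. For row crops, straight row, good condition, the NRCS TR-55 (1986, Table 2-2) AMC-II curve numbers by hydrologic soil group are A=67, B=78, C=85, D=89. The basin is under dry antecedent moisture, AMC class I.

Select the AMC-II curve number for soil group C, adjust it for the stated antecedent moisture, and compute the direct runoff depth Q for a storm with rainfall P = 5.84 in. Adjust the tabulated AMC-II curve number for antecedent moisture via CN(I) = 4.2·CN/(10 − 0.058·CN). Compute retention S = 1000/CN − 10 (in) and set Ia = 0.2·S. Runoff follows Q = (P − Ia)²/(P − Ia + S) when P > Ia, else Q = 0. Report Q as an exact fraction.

Q = 110617938/40718825 in ≈ 2.717 in

NRCS table: row crops, straight row, good condition, soil group C → CN(II) = 85
CN(I) from CN(II)=85: (4.2·85)/(10 − 0.058·85) = 11900/169 ≈ 70.414
S = 1000/(11900/169) − 10 = 500/119 in ≈ 4.202 in
Ia = 0.2·(500/119) = 100/119 in ≈ 0.840 in
Since P=5.840 > Ia=0.840: effective rainfall P−Ia = 14874/2975 in
Q = (14874/2975)²/((14874/2975) + 500/119) = (221235876/8850625)/(27374/2975) = 110617938/40718825 in ≈ 2.717 in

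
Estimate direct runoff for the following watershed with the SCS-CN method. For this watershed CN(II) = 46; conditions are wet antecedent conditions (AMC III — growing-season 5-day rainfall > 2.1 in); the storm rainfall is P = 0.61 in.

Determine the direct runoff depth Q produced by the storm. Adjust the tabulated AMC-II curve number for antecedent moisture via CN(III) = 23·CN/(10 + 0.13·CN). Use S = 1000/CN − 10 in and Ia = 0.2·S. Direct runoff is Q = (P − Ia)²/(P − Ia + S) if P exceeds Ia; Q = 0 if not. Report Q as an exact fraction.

Q = 0 in ≈ 0.000 in

CN(III) from CN(II)=46: (23·46)/(10 + 0.13·46) = 52900/799 ≈ 66.208
Max retention: S = 1000/(52900/799) − 10 = 2700/529 in (≈ 5.104 in)
Ia = 0.2S: 0.2·5.104 = 1.021 in (exactly 540/529)
P = 0.610 ≤ Ia = 1.021 in: entire storm abstracted, Q = 0.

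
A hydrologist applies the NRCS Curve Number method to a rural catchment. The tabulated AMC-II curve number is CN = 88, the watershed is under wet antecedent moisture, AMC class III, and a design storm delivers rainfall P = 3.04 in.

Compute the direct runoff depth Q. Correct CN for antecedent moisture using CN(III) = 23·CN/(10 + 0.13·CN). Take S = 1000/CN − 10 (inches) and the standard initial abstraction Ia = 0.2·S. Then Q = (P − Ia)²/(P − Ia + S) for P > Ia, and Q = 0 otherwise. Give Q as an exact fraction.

Q = 85359121/35148025 in ≈ 2.429 in

Adjust CN=88 to AMC III: 23·88/(10 + 0.13·88) → 2024 ÷ (536/25) = 6325/67 ≈ 94.403
S = 1000/(6325/67) − 10 = 150/253 in ≈ 0.593 in
Initial abstraction Ia = S/5 = (150/253)/5 = 30/253 ≈ 0.119 in
Since P=3.040 > Ia=0.119: effective rainfall P−Ia = 18478/6325 in
Q = (18478/6325)²/((18478/6325) + 150/253) = (341436484/40005625)/(22228/6325) = 85359121/35148025 in ≈ 2.429 in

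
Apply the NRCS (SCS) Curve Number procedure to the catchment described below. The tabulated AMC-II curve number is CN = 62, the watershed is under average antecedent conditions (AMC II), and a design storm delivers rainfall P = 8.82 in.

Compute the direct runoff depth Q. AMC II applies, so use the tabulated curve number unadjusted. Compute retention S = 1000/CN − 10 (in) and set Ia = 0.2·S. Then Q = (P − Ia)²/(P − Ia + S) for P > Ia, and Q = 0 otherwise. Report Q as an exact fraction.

AMC II — tabulated CN = 62 applies directly.
Retention S: 1000/CN − 10 with CN=62.000 → S = 190/31 ≈ 6.129 in
Ia = 0.2·(190/31) = 38/31 in ≈ 1.226 in
Excess rainfall: 8.820 − 1.226 = 7.594 in; P > Ia so Q > 0
Q: (11771/1550)² ÷ (21271/1550) = 138556441/32970050 in (≈ 4.202 in)

Q = 138556441/32970050 in ≈ 4.202 in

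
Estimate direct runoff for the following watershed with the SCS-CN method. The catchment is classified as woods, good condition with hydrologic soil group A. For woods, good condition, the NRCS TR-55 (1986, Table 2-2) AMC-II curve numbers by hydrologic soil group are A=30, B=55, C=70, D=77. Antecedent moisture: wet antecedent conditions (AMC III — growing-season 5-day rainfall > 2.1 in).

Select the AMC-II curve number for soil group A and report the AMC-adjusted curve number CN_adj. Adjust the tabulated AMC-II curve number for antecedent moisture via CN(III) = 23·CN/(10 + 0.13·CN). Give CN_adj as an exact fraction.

NRCS table: woods, good condition, soil group A → CN(II) = 30
Wet (AMC III): CN(III) = 23·30/(10 + 0.13·30) = 690/(139/10) = 6900/139 ≈ 49.640

CN_adj = 6900/139 ≈ 49.640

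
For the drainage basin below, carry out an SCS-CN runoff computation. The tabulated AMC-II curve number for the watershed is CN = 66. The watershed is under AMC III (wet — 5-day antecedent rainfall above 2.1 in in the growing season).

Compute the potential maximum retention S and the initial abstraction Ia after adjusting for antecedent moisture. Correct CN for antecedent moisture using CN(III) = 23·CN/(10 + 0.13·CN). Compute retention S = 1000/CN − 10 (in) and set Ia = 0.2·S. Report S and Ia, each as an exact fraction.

S = 1700/759 in ≈ 2.240 in; Ia = 340/759 in ≈ 0.448 in

CN(III) from CN(II)=66: (23·66)/(10 + 0.13·66) = 75900/929 ≈ 81.701
S = 1000/(75900/929) − 10 = 1700/759 in ≈ 2.240 in
Ia = 0.2·(1700/759) = 340/759 in ≈ 0.448 in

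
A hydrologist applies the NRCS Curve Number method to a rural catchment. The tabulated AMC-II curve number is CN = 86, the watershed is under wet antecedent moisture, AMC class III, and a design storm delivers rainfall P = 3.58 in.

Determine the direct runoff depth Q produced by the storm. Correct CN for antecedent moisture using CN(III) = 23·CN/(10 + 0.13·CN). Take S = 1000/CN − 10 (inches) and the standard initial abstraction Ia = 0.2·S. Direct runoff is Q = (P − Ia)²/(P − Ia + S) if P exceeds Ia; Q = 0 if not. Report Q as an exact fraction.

CN(III) from CN(II)=86: (23·86)/(10 + 0.13·86) = 98900/1059 ≈ 93.390
Max retention: S = 1000/(98900/1059) − 10 = 700/989 in (≈ 0.708 in)
Ia = 0.2S: 0.2·0.708 = 0.142 in (exactly 140/989)
P − Ia = 3.580 − 0.142 = 170031/49450 ≈ 3.438 in (> 0, runoff occurs)
Runoff Q = (P−Ia)²/(P−Ia+S) = (3.438)²/(3.438+0.708) = 28910540961/10138782950 ≈ 2.851 in

Q = 28910540961/10138782950 in ≈ 2.851 in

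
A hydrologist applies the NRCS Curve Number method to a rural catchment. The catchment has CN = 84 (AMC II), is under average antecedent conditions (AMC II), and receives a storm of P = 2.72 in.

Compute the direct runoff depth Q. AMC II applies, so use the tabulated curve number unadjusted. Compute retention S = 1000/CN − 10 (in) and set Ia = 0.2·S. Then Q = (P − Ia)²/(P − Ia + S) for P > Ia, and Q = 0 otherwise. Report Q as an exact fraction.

Average conditions: CN = 84 (no AMC adjustment).
Max retention: S = 1000/84 − 10 = 40/21 in (≈ 1.905 in)
Ia = 0.2S: 0.2·1.905 = 0.381 in (exactly 8/21)
P − Ia = 2.720 − 0.381 = 1228/525 ≈ 2.339 in (> 0, runoff occurs)
Q: (1228/525)² ÷ (2228/525) = 376996/292425 in (≈ 1.289 in)

Q = 376996/292425 in ≈ 1.289 in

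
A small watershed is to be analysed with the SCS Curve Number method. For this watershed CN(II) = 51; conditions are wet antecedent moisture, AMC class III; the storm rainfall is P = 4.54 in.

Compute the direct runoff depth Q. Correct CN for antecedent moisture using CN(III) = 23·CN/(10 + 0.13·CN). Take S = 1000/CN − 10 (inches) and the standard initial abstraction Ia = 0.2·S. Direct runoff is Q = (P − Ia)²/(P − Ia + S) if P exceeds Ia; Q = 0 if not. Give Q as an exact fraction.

CN(III) from CN(II)=51: (23·51)/(10 + 0.13·51) = 117300/1663 ≈ 70.535
S = 1000/(117300/1663) − 10 = 4900/1173 in ≈ 4.177 in
Ia = 0.2S: 0.2·4.177 = 0.835 in (exactly 980/1173)
P − Ia = 4.540 − 0.835 = 217271/58650 ≈ 3.705 in (> 0, runoff occurs)
Runoff Q = (P−Ia)²/(P−Ia+S) = (3.705)²/(3.705+4.177) = 47206687441/27112194150 ≈ 1.741 in

Q = 47206687441/27112194150 in ≈ 1.741 in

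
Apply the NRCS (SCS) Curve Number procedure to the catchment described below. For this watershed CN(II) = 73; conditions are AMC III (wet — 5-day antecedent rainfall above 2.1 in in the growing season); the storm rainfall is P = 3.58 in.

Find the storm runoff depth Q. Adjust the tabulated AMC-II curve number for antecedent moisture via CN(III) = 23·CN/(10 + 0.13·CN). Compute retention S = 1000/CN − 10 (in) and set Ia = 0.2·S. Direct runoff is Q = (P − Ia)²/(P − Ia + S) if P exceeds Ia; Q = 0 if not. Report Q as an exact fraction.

Wet (AMC III): CN(III) = 23·73/(10 + 0.13·73) = 1679/(1949/100) = 167900/1949 ≈ 86.147
Max retention: S = 1000/(167900/1949) − 10 = 2700/1679 in (≈ 1.608 in)
Ia = 0.2·(2700/1679) = 540/1679 in ≈ 0.322 in
Excess rainfall: 3.580 − 0.322 = 3.258 in; P > Ia so Q > 0
Runoff Q = (P−Ia)²/(P−Ia+S) = (3.258)²/(3.258+1.608) = 74824678681/34297016950 ≈ 2.182 in

Q = 74824678681/34297016950 in ≈ 2.182 in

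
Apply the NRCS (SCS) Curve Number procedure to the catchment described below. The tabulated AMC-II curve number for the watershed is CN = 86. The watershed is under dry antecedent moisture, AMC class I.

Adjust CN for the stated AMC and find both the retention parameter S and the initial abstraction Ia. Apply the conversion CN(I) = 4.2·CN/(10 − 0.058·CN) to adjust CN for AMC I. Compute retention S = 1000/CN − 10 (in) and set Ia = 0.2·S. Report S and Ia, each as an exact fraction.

Adjust CN=86 to AMC I: 4.2·86/(10 − 0.058·86) → (1806/5) ÷ (1253/250) = 12900/179 ≈ 72.067
Max retention: S = 1000/(12900/179) − 10 = 500/129 in (≈ 3.876 in)
Ia = 0.2·(500/129) = 100/129 in ≈ 0.775 in

S = 500/129 in ≈ 3.876 in; Ia = 100/129 in ≈ 0.775 in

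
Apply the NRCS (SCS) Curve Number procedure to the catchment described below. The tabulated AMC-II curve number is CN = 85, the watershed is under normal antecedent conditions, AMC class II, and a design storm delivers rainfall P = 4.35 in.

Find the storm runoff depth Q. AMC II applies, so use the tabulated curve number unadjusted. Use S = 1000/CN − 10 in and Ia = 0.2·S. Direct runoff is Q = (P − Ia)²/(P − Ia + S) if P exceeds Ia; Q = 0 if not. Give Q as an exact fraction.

Average conditions: CN = 85 (no AMC adjustment).
S = 1000/85 − 10 = 30/17 in ≈ 1.765 in
Ia = 0.2S: 0.2·1.765 = 0.353 in (exactly 6/17)
P − Ia = 4.350 − 0.353 = 1359/340 ≈ 3.997 in (> 0, runoff occurs)
Runoff Q = (P−Ia)²/(P−Ia+S) = (3.997)²/(3.997+1.765) = 615627/222020 ≈ 2.773 in

Q = 615627/222020 in ≈ 2.773 in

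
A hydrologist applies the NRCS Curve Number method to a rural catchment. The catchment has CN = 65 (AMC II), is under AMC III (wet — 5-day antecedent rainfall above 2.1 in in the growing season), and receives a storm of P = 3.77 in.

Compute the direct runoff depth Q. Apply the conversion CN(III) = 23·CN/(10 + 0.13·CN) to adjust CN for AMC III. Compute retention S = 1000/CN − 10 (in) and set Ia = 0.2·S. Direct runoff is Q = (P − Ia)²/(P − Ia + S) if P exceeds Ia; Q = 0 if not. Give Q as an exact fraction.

Adjust CN=65 to AMC III: 23·65/(10 + 0.13·65) → 1495 ÷ (369/20) = 29900/369 ≈ 81.030
S = 1000/(29900/369) − 10 = 700/299 in ≈ 2.341 in
Initial abstraction Ia = S/5 = (700/299)/5 = 140/299 ≈ 0.468 in
P − Ia = 3.770 − 0.468 = 98723/29900 ≈ 3.302 in (> 0, runoff occurs)
Runoff Q = (P−Ia)²/(P−Ia+S) = (3.302)²/(3.302+2.341) = 9746230729/5044817700 ≈ 1.932 in

Q = 9746230729/5044817700 in ≈ 1.932 in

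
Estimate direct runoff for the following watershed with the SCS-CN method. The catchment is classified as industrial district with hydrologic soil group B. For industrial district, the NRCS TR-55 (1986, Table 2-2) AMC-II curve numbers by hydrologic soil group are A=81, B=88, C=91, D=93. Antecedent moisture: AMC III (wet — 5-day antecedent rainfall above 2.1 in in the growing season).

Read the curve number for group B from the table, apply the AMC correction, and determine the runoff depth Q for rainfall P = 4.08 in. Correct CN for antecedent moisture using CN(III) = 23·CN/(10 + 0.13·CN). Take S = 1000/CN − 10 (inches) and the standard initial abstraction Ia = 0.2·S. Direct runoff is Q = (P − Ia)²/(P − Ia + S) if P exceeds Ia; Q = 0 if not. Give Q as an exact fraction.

NRCS table: industrial district, soil group B → CN(II) = 88
CN(III) from CN(II)=88: (23·88)/(10 + 0.13·88) = 6325/67 ≈ 94.403
Retention S: 1000/CN − 10 with CN=94.403 → S = 150/253 ≈ 0.593 in
Ia = 0.2S: 0.2·0.593 = 0.119 in (exactly 30/253)
P − Ia = 4.080 − 0.119 = 25056/6325 ≈ 3.961 in (> 0, runoff occurs)
Q = (25056/6325)²/((25056/6325) + 150/253) = (627803136/40005625)/(28806/6325) = 104633856/30366325 in ≈ 3.446 in

Q = 104633856/30366325 in ≈ 3.446 in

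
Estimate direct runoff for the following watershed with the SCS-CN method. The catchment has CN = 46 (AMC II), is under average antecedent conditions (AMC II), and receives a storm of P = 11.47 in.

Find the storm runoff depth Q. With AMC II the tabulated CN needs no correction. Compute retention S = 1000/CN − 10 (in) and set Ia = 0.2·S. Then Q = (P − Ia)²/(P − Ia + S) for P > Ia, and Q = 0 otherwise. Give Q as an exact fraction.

Q = 440202361/110356300 in ≈ 3.989 in

CN(II) = 46; AMC II needs no correction.
Retention S: 1000/CN − 10 with CN=46.000 → S = 270/23 ≈ 11.739 in
Initial abstraction Ia = S/5 = (270/23)/5 = 54/23 ≈ 2.348 in
P − Ia = 11.470 − 2.348 = 20981/2300 ≈ 9.122 in (> 0, runoff occurs)
Q = (20981/2300)²/((20981/2300) + 270/23) = (440202361/5290000)/(47981/2300) = 440202361/110356300 in ≈ 3.989 in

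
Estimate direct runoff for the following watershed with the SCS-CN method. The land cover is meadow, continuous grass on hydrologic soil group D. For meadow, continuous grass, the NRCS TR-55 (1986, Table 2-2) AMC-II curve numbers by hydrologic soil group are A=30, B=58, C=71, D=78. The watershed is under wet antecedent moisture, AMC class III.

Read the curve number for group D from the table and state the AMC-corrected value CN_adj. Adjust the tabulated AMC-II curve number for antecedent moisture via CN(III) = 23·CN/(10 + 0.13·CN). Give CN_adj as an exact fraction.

CN_adj = 89700/1007 ≈ 89.076

NRCS table: meadow, continuous grass, soil group D → CN(II) = 78
Wet (AMC III): CN(III) = 23·78/(10 + 0.13·78) = 1794/(1007/50) = 89700/1007 ≈ 89.076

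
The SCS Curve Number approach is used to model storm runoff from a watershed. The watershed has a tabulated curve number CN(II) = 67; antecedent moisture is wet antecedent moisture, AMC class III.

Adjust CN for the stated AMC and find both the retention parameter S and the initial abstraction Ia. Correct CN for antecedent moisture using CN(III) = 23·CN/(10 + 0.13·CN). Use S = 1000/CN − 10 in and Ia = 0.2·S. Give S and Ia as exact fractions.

Wet (AMC III): CN(III) = 23·67/(10 + 0.13·67) = 1541/(1871/100) = 154100/1871 ≈ 82.362
Retention S: 1000/CN − 10 with CN=82.362 → S = 3300/1541 ≈ 2.141 in
Ia = 0.2·(3300/1541) = 660/1541 in ≈ 0.428 in

S = 3300/1541 in ≈ 2.141 in; Ia = 660/1541 in ≈ 0.428 in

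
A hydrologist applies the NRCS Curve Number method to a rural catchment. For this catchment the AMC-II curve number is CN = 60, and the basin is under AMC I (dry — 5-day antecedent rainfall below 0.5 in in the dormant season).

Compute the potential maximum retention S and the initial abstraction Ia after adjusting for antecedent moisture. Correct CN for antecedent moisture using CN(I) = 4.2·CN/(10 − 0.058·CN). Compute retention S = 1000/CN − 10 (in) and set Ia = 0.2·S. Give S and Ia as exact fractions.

Adjust CN=60 to AMC I: 4.2·60/(10 − 0.058·60) → 252 ÷ (163/25) = 6300/163 ≈ 38.650
Retention S: 1000/CN − 10 with CN=38.650 → S = 1000/63 ≈ 15.873 in
Ia = 0.2S: 0.2·15.873 = 3.175 in (exactly 200/63)

S = 1000/63 in ≈ 15.873 in; Ia = 200/63 in ≈ 3.175 in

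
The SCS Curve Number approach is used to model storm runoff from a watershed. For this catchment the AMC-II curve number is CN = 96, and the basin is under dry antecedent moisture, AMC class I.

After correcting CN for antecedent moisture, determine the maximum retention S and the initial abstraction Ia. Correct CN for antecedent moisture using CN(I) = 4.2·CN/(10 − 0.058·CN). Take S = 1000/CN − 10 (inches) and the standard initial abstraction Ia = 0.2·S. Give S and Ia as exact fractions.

Dry (AMC I): CN(I) = 4.2·96/(10 − 0.058·96) = (2016/5)/(554/125) = 25200/277 ≈ 90.975
S = 1000/(25200/277) − 10 = 125/126 in ≈ 0.992 in
Initial abstraction Ia = S/5 = (125/126)/5 = 25/126 ≈ 0.198 in

S = 125/126 in ≈ 0.992 in; Ia = 25/126 in ≈ 0.198 in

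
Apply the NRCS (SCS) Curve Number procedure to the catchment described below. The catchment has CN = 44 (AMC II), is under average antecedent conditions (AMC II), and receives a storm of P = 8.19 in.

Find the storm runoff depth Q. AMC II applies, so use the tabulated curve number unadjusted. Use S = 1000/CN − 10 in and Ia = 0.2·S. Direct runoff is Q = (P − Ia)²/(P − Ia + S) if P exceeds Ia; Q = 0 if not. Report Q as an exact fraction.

Average conditions: CN = 44 (no AMC adjustment).
Max retention: S = 1000/44 − 10 = 140/11 in (≈ 12.727 in)
Ia = 0.2S: 0.2·12.727 = 2.545 in (exactly 28/11)
P − Ia = 8.190 − 2.545 = 6209/1100 ≈ 5.645 in (> 0, runoff occurs)
Q = (6209/1100)²/((6209/1100) + 140/11) = (38551681/1210000)/(20209/1100) = 5507383/3175700 in ≈ 1.734 in

Q = 5507383/3175700 in ≈ 1.734 in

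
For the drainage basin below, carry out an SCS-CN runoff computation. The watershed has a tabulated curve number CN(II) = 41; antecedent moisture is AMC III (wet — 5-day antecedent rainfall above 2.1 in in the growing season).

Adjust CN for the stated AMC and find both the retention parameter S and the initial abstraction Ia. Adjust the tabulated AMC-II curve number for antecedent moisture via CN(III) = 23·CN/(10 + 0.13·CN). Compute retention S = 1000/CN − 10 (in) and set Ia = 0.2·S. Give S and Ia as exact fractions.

S = 5900/943 in ≈ 6.257 in; Ia = 1180/943 in ≈ 1.251 in

Adjust CN=41 to AMC III: 23·41/(10 + 0.13·41) → 943 ÷ (1533/100) = 94300/1533 ≈ 61.513
Max retention: S = 1000/(94300/1533) − 10 = 5900/943 in (≈ 6.257 in)
Ia = 0.2S: 0.2·6.257 = 1.251 in (exactly 1180/943)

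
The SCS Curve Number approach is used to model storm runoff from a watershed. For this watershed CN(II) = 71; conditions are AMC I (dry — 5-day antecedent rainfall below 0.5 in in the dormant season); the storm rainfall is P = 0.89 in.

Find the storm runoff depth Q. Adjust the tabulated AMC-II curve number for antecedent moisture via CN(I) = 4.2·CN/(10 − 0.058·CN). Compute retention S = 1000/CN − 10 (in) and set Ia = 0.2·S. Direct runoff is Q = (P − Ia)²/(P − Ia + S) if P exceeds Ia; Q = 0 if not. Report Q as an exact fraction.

Q = 0 in ≈ 0.000 in

CN(I) from CN(II)=71: (4.2·71)/(10 − 0.058·71) = 149100/2941 ≈ 50.697
Max retention: S = 1000/(149100/2941) − 10 = 14500/1491 in (≈ 9.725 in)
Ia = 0.2S: 0.2·9.725 = 1.945 in (exactly 2900/1491)
P = 0.890 ≤ Ia = 1.945 in: entire storm abstracted, Q = 0.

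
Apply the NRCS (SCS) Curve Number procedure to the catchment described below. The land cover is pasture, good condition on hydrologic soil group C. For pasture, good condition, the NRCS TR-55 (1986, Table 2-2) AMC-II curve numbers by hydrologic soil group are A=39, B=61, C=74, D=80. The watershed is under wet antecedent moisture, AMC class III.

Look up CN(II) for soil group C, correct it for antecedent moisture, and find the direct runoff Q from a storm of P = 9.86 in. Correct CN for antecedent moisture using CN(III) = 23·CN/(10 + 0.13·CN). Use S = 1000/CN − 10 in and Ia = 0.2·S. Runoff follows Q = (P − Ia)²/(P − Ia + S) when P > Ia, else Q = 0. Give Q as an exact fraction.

NRCS table: pasture, good condition, soil group C → CN(II) = 74
Adjust CN=74 to AMC III: 23·74/(10 + 0.13·74) → 1702 ÷ (981/50) = 85100/981 ≈ 86.748
Retention S: 1000/CN − 10 with CN=86.748 → S = 1300/851 ≈ 1.528 in
Ia = 0.2·(1300/851) = 260/851 in ≈ 0.306 in
Since P=9.860 > Ia=0.306: effective rainfall P−Ia = 406543/42550 in
Q = (406543/42550)²/((406543/42550) + 1300/851) = (165277210849/1810502500)/(471543/42550) = 165277210849/20064154650 in ≈ 8.237 in

Q = 165277210849/20064154650 in ≈ 8.237 in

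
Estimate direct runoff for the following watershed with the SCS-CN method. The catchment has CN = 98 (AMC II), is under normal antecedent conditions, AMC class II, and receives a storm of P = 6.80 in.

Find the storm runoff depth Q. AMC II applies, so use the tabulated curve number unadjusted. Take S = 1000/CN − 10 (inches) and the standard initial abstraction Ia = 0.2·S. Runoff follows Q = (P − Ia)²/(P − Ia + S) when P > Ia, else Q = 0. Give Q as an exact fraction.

Q = 1371168/208985 in ≈ 6.561 in

CN(II) = 98; AMC II needs no correction.
S = 1000/98 − 10 = 10/49 in ≈ 0.204 in
Initial abstraction Ia = S/5 = (10/49)/5 = 2/49 ≈ 0.041 in
Excess rainfall: 6.800 − 0.041 = 6.759 in; P > Ia so Q > 0
Q = (1656/245)²/((1656/245) + 10/49) = (2742336/60025)/(1706/245) = 1371168/208985 in ≈ 6.561 in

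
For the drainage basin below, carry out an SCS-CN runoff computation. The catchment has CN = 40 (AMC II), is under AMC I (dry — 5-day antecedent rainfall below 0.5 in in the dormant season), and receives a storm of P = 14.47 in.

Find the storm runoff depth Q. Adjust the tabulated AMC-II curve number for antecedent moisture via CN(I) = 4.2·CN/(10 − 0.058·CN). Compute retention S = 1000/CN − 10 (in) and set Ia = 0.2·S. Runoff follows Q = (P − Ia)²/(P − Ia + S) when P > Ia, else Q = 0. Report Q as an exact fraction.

Q = 26306641/21090300 in ≈ 1.247 in

Dry (AMC I): CN(I) = 4.2·40/(10 − 0.058·40) = 168/(192/25) = 175/8 ≈ 21.875
S = 1000/(175/8) − 10 = 250/7 in ≈ 35.714 in
Ia = 0.2·(250/7) = 50/7 in ≈ 7.143 in
Excess rainfall: 14.470 − 7.143 = 7.327 in; P > Ia so Q > 0
Q: (5129/700)² ÷ (30129/700) = 26306641/21090300 in (≈ 1.247 in)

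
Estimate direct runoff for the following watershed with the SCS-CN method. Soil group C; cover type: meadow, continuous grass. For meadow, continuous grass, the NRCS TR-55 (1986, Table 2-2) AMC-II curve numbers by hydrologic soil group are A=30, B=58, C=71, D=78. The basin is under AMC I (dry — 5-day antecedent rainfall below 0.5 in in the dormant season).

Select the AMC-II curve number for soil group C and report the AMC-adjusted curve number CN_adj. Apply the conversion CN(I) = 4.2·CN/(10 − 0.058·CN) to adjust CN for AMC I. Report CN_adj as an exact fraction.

CN_adj = 149100/2941 ≈ 50.697

NRCS table: meadow, continuous grass, soil group C → CN(II) = 71
Dry (AMC I): CN(I) = 4.2·71/(10 − 0.058·71) = (1491/5)/(2941/500) = 149100/2941 ≈ 50.697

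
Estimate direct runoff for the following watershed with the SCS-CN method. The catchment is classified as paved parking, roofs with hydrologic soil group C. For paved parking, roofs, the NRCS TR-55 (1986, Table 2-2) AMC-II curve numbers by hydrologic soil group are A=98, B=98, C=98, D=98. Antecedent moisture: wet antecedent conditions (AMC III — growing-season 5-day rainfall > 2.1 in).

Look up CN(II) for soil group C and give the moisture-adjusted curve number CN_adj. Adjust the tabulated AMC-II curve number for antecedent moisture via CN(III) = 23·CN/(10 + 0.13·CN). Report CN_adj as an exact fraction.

NRCS table: paved parking, roofs, soil group C → CN(II) = 98
CN(III) from CN(II)=98: (23·98)/(10 + 0.13·98) = 112700/1137 ≈ 99.120

CN_adj = 112700/1137 ≈ 99.120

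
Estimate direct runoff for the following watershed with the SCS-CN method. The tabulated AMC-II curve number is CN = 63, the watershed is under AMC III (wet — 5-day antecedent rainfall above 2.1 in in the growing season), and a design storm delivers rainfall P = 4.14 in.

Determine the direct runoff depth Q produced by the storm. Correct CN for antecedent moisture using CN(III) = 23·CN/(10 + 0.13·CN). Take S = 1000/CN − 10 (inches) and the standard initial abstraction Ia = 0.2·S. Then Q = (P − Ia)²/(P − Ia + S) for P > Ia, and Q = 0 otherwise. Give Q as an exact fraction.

Q = 69139021249/32453470350 in ≈ 2.130 in

Wet (AMC III): CN(III) = 23·63/(10 + 0.13·63) = 1449/(1819/100) = 144900/1819 ≈ 79.659
Retention S: 1000/CN − 10 with CN=79.659 → S = 3700/1449 ≈ 2.553 in
Ia = 0.2·(3700/1449) = 740/1449 in ≈ 0.511 in
Excess rainfall: 4.140 − 0.511 = 3.629 in; P > Ia so Q > 0
Runoff Q = (P−Ia)²/(P−Ia+S) = (3.629)²/(3.629+2.553) = 69139021249/32453470350 ≈ 2.130 in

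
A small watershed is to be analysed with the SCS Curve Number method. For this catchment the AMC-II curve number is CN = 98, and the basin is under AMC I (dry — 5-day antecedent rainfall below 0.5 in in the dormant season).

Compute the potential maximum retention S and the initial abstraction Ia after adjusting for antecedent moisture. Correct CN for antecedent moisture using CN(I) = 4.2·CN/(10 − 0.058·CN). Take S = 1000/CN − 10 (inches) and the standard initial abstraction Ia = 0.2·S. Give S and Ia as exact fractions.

Dry (AMC I): CN(I) = 4.2·98/(10 − 0.058·98) = (2058/5)/(1079/250) = 102900/1079 ≈ 95.366
S = 1000/(102900/1079) − 10 = 500/1029 in ≈ 0.486 in
Ia = 0.2·(500/1029) = 100/1029 in ≈ 0.097 in

S = 500/1029 in ≈ 0.486 in; Ia = 100/1029 in ≈ 0.097 in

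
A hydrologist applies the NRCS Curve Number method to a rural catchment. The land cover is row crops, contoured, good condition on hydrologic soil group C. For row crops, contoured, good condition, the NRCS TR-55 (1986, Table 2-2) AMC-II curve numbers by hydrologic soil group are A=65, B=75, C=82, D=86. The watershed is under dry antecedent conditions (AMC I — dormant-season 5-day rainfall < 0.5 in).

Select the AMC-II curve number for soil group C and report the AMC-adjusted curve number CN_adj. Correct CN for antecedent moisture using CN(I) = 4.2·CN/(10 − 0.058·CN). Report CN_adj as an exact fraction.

CN_adj = 28700/437 ≈ 65.675

NRCS table: row crops, contoured, good condition, soil group C → CN(II) = 82
CN(I) from CN(II)=82: (4.2·82)/(10 − 0.058·82) = 28700/437 ≈ 65.675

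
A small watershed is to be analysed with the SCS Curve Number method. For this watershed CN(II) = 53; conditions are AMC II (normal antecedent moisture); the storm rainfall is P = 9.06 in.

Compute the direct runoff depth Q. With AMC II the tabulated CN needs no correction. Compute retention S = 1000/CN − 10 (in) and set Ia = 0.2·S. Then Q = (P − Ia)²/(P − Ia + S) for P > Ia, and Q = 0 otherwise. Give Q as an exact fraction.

CN(II) = 53; AMC II needs no correction.
Retention S: 1000/CN − 10 with CN=53.000 → S = 470/53 ≈ 8.868 in
Ia = 0.2·(470/53) = 94/53 in ≈ 1.774 in
Excess rainfall: 9.060 − 1.774 = 7.286 in; P > Ia so Q > 0
Q: (19309/2650)² ÷ (42809/2650) = 372837481/113443850 in (≈ 3.287 in)

Q = 372837481/113443850 in ≈ 3.287 in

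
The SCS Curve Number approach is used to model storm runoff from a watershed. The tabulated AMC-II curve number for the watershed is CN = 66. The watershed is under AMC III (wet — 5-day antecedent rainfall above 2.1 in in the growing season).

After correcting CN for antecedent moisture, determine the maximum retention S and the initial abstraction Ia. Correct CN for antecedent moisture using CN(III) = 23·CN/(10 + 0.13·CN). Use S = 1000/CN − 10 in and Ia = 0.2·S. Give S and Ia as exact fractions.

CN(III) from CN(II)=66: (23·66)/(10 + 0.13·66) = 75900/929 ≈ 81.701
S = 1000/(75900/929) − 10 = 1700/759 in ≈ 2.240 in
Ia = 0.2S: 0.2·2.240 = 0.448 in (exactly 340/759)

S = 1700/759 in ≈ 2.240 in; Ia = 340/759 in ≈ 0.448 in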